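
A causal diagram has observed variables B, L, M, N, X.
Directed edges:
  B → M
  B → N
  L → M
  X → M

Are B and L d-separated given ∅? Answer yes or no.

Bayes-Ball from B | ∅ reaches {M,N}.
L ∉ reach(B|∅) ⇒ B ⊥ L | ∅.

Yes — B ⊥ L | ∅.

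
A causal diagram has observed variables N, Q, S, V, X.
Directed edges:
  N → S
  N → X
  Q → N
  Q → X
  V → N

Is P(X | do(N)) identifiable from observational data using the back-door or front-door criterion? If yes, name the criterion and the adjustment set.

P(X|do(N)): backdoor, adjust for {Q}.

desc(N)\{N}={S,X}; candidates ⊆ {Q,V}.
size 0: {}; under {} N still reaches {Q,V,X} ∋ X.
{Q}: N⊥X given {Q} in G with N→· removed — back-door holds.
P(X|do(N)) = Σ_{Q} P(X|N,Q)·P(Q).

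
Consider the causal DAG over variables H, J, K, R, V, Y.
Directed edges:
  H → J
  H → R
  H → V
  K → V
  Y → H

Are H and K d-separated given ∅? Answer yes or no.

Bayes-Ball from H | ∅ reaches {J,R,V,Y}.
K ∉ reach(H|∅) ⇒ H ⊥ K | ∅.

Yes — H ⊥ K | ∅.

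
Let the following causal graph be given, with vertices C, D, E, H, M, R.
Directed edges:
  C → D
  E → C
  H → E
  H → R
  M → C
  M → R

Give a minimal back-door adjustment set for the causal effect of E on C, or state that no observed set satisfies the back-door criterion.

desc(E)\{E}={C,D}; candidates ⊆ {H,M,R}.
∅: E⊥C given ∅ in G with E→· removed — back-door holds.

E→C: minimal back-door set ∅.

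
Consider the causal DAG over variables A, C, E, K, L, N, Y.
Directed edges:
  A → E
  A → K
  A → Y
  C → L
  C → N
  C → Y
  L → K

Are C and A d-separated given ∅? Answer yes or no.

Bayes-Ball from C | ∅ reaches {K,L,N,Y}.
A ∉ reach(C|∅) ⇒ C ⊥ A | ∅.

Yes — C ⊥ A | ∅.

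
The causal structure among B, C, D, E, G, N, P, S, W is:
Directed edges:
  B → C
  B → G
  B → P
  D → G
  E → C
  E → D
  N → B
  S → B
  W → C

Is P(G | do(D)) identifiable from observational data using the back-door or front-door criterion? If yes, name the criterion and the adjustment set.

desc(D)\{D}={G}; candidates ⊆ {B,C,E,N,P,S,W}.
∅: D⊥G given ∅ in G with D→· removed — back-door holds.
P(G|do(D)) = P(G|D) — no adjustment needed.

P(G|do(D)): backdoor, adjust for ∅.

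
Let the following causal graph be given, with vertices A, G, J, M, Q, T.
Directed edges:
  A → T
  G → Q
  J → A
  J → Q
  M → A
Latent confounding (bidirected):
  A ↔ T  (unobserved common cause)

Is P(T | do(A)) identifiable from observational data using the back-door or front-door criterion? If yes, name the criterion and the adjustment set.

P(T|do(A)): not identifiable (no BD/FD set).

desc(A)\{A}={T}; candidates ⊆ {G,J,M,Q}.
A↔T: latent back-door arc(s) into A.
size 0: {}; under {} A still reaches {J,M,Q,T} ∋ T.
size 1: {G}, {J}, {M} …(+1); under {G} A still reaches {J,M,Q,T} ∋ T.
size 2: {G,J}, {G,M}, {G,Q} …(+3); under {G,J} A still reaches {M,T} ∋ T.
A↔T cannot be blocked by any observed set — no back-door set.
No mediator lies on a directed A→…→T path.
Neither criterion identifies P(T|do(A)) in this graph.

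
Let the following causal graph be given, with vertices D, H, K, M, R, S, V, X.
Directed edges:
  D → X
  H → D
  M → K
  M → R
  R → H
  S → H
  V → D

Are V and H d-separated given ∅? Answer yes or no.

Bayes-Ball from V | ∅ reaches {D,X}.
H ∉ reach(V|∅) ⇒ V ⊥ H | ∅.

Yes — V ⊥ H | ∅.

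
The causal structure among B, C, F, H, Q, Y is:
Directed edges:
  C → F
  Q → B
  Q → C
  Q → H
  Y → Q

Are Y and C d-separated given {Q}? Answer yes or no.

Yes — Y ⊥ C | {Q}.

Bayes-Ball from Y | {Q} reaches ∅.
C ∉ reach(Y|{Q}) ⇒ Y ⊥ C | {Q}.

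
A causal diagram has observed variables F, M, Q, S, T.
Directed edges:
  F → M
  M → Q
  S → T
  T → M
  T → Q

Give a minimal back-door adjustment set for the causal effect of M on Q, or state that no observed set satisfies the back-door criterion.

desc(M)\{M}={Q}; candidates ⊆ {F,S,T}.
size 0: {}; under {} M still reaches {F,Q,S,T} ∋ Q.
{T}: M⊥Q given {T} in G with M→· removed — back-door holds.

M→Q: minimal back-door set {T}.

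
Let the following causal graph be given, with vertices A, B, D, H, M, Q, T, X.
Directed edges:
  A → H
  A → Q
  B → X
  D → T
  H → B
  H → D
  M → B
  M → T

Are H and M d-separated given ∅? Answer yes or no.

Yes — H ⊥ M | ∅.

Bayes-Ball from H | ∅ reaches {A,B,D,Q,T,X}.
M ∉ reach(H|∅) ⇒ H ⊥ M | ∅.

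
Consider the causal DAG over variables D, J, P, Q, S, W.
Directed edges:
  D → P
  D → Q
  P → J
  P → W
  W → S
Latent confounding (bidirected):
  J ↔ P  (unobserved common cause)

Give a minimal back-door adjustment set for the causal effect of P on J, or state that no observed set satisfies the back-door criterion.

desc(P)\{P}={J,S,W}; candidates ⊆ {D,Q}.
P↔J: latent back-door arc(s) into P.
size 0: {}; under {} P still reaches {D,J,Q} ∋ J.
size 1: {D}, {Q}; under {D} P still reaches {J} ∋ J.
size 2: {D,Q}; under {D,Q} P still reaches {J} ∋ J.
P↔J cannot be blocked by any observed set — no back-door set.

P→J: no observed back-door set.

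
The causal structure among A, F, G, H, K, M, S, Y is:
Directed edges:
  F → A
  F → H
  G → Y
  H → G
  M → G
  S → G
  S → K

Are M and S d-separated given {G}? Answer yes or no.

Bayes-Ball from M | {G} reaches {A,F,H,K,S}.
S ∈ reach(M|{G}) ⇒ M ⊥̸ S | {G}.

No — M and S are d-connected given {G}.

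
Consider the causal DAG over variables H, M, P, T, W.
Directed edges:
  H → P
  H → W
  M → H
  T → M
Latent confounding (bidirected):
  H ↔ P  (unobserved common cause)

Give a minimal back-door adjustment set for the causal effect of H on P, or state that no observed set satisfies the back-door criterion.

desc(H)\{H}={P,W}; candidates ⊆ {M,T}.
H↔P: latent back-door arc(s) into H.
size 0: {}; under {} H still reaches {M,P,T} ∋ P.
size 1: {M}, {T}; under {M} H still reaches {P} ∋ P.
size 2: {M,T}; under {M,T} H still reaches {P} ∋ P.
H↔P cannot be blocked by any observed set — no back-door set.

H→P: no observed back-door set.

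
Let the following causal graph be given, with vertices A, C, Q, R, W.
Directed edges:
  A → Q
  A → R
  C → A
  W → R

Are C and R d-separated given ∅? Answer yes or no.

No — C and R are d-connected given ∅.

Bayes-Ball from C | ∅ reaches {A,Q,R}.
R ∈ reach(C|∅) ⇒ C ⊥̸ R | ∅.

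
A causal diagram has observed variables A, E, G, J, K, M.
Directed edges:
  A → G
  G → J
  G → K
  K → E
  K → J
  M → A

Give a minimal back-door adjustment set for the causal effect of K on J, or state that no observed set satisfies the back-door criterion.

desc(K)\{K}={E,J}; candidates ⊆ {A,G,M}.
size 0: {}; under {} K still reaches {A,G,J,M} ∋ J.
{G}: K⊥J given {G} in G with K→· removed — back-door holds.

K→J: minimal back-door set {G}.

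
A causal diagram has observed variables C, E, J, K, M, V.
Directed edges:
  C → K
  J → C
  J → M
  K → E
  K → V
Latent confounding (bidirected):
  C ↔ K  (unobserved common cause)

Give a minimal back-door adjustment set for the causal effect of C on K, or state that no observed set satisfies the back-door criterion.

C→K: no observed back-door set.

desc(C)\{C}={E,K,V}; candidates ⊆ {J,M}.
C↔K: latent back-door arc(s) into C.
size 0: {}; under {} C still reaches {E,J,K,M,V} ∋ K.
size 1: {J}, {M}; under {J} C still reaches {E,K,V} ∋ K.
size 2: {J,M}; under {J,M} C still reaches {E,K,V} ∋ K.
C↔K cannot be blocked by any observed set — no back-door set.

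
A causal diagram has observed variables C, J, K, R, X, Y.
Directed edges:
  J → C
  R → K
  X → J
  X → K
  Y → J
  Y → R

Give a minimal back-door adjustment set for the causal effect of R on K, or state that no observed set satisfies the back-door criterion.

R→K: minimal back-door set ∅.

desc(R)\{R}={K}; candidates ⊆ {C,J,X,Y}.
∅: R⊥K given ∅ in G with R→· removed — back-door holds.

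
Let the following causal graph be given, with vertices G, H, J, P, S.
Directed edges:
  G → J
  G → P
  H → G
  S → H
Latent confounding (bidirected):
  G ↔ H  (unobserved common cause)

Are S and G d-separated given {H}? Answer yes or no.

Bayes-Ball from S | {H} reaches {G,J,P}.
G ∈ reach(S|{H}) ⇒ S ⊥̸ G | {H}.

No — S and G are d-connected given {H}.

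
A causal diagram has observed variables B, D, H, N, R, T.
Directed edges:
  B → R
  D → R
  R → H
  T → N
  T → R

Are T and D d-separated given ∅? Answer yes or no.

Yes — T ⊥ D | ∅.

Bayes-Ball from T | ∅ reaches {H,N,R}.
D ∉ reach(T|∅) ⇒ T ⊥ D | ∅.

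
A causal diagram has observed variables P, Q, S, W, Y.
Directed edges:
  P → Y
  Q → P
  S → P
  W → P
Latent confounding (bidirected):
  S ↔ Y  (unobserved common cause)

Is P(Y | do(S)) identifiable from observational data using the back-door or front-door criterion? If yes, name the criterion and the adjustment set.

desc(S)\{S}={P,Y}; candidates ⊆ {Q,W}.
S↔Y: latent back-door arc(s) into S.
size 0: {}; under {} S still reaches {Y} ∋ Y.
size 1: {Q}, {W}; under {Q} S still reaches {Y} ∋ Y.
size 2: {Q,W}; under {Q,W} S still reaches {Y} ∋ Y.
S↔Y cannot be blocked by any observed set — no back-door set.
{P}: (i) intercepts every directed S→Y path; (ii) no back-door S→{P}; (iii) {S} blocks every back-door {P}→Y. Front-door holds.
P(Y|do(S)) = Σ_{P} P(P|S) Σ_{S'} P(Y|P,S')P(S').

P(Y|do(S)): frontdoor, adjust for {P}.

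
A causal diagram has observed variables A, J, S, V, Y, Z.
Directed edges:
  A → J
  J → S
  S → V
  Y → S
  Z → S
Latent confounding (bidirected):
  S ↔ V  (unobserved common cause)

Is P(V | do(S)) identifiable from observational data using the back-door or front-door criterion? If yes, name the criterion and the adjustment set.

P(V|do(S)): not identifiable (no BD/FD set).

desc(S)\{S}={V}; candidates ⊆ {A,J,Y,Z}.
S↔V: latent back-door arc(s) into S.
size 0: {}; under {} S still reaches {A,J,V,Y,Z} ∋ V.
size 1: {A}, {J}, {Y} …(+1); under {A} S still reaches {J,V,Y,Z} ∋ V.
size 2: {A,J}, {A,Y}, {A,Z} …(+3); under {A,J} S still reaches {V,Y,Z} ∋ V.
S↔V cannot be blocked by any observed set — no back-door set.
No mediator lies on a directed S→…→V path.
Neither criterion identifies P(V|do(S)) in this graph.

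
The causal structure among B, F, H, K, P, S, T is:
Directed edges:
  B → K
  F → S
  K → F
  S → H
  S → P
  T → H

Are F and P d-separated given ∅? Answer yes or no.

Bayes-Ball from F | ∅ reaches {B,H,K,P,S}.
P ∈ reach(F|∅) ⇒ F ⊥̸ P | ∅.

No — F and P are d-connected given ∅.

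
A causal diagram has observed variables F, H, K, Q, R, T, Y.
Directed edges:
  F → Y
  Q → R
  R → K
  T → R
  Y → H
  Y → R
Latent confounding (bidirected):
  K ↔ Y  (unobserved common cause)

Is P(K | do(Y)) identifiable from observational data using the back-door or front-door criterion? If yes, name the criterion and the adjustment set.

P(K|do(Y)): frontdoor, adjust for {R}.

desc(Y)\{Y}={H,K,R}; candidates ⊆ {F,Q,T}.
Y↔K: latent back-door arc(s) into Y.
size 0: {}; under {} Y still reaches {F,K} ∋ K.
size 1: {F}, {Q}, {T}; under {F} Y still reaches {K} ∋ K.
size 2: {F,Q}, {F,T}, {Q,T}; under {F,Q} Y still reaches {K} ∋ K.
Y↔K cannot be blocked by any observed set — no back-door set.
{R}: (i) intercepts every directed Y→K path; (ii) no back-door Y→{R}; (iii) {Y} blocks every back-door {R}→K. Front-door holds.
P(K|do(Y)) = Σ_{R} P(R|Y) Σ_{Y'} P(K|R,Y')P(Y').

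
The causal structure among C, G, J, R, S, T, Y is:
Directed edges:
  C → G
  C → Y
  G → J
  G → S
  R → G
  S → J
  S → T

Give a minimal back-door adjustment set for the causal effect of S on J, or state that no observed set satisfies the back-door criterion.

S→J: minimal back-door set {G}.

desc(S)\{S}={J,T}; candidates ⊆ {C,G,R,Y}.
size 0: {}; under {} S still reaches {C,G,J,R,Y} ∋ J.
{G}: S⊥J given {G} in G with S→· removed — back-door holds.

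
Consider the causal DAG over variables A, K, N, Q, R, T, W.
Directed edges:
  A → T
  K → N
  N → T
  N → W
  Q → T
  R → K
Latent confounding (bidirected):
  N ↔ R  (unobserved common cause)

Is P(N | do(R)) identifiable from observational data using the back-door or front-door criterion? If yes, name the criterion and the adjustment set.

desc(R)\{R}={K,N,T,W}; candidates ⊆ {A,Q}.
R↔N: latent back-door arc(s) into R.
size 0: {}; under {} R still reaches {N,T,W} ∋ N.
size 1: {A}, {Q}; under {A} R still reaches {N,T,W} ∋ N.
size 2: {A,Q}; under {A,Q} R still reaches {N,T,W} ∋ N.
R↔N cannot be blocked by any observed set — no back-door set.
{K}: (i) intercepts every directed R→N path; (ii) no back-door R→{K}; (iii) {R} blocks every back-door {K}→N. Front-door holds.
P(N|do(R)) = Σ_{K} P(K|R) Σ_{R'} P(N|K,R')P(R').

P(N|do(R)): frontdoor, adjust for {K}.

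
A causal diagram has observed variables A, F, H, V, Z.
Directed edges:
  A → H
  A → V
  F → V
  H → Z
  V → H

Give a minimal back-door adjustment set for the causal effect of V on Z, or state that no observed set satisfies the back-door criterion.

V→Z: minimal back-door set {A}.

desc(V)\{V}={H,Z}; candidates ⊆ {A,F}.
size 0: {}; under {} V still reaches {A,F,H,Z} ∋ Z.
{A}: V⊥Z given {A} in G with V→· removed — back-door holds.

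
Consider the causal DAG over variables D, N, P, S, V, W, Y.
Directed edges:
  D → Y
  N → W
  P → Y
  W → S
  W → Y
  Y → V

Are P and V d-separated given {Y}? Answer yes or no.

Bayes-Ball from P | {Y} reaches {D,N,S,W}.
V ∉ reach(P|{Y}) ⇒ P ⊥ V | {Y}.

Yes — P ⊥ V | {Y}.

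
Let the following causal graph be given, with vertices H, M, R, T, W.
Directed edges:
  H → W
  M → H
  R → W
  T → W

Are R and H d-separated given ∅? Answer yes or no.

Bayes-Ball from R | ∅ reaches {W}.
H ∉ reach(R|∅) ⇒ R ⊥ H | ∅.

Yes — R ⊥ H | ∅.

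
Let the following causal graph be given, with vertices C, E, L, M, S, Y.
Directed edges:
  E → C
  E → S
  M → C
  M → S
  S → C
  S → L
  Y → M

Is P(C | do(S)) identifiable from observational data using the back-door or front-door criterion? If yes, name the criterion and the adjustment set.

desc(S)\{S}={C,L}; candidates ⊆ {E,M,Y}.
size 0: {}; under {} S still reaches {C,E,M,Y} ∋ C.
size 1: {E}, {M}, {Y}; under {E} S still reaches {C,M,Y} ∋ C.
{E,M}: S⊥C given {E,M} in G with S→· removed — back-door holds.
P(C|do(S)) = Σ_{E,M} P(C|S,E,M)·P(E,M).

P(C|do(S)): backdoor, adjust for {E, M}.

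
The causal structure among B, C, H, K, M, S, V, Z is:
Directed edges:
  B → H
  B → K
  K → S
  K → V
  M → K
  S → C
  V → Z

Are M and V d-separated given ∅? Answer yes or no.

No — M and V are d-connected given ∅.

Bayes-Ball from M | ∅ reaches {C,K,S,V,Z}.
V ∈ reach(M|∅) ⇒ M ⊥̸ V | ∅.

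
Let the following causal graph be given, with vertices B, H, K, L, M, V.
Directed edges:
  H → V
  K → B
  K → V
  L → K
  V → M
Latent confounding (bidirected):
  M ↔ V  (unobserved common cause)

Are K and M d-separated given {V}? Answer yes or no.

No — K and M are d-connected given {V}.

Bayes-Ball from K | {V} reaches {B,H,L,M}.
M ∈ reach(K|{V}) ⇒ K ⊥̸ M | {V}.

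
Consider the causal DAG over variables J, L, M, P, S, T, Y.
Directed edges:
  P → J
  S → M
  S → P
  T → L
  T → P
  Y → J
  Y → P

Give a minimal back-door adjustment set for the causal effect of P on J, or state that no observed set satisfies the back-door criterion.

desc(P)\{P}={J}; candidates ⊆ {L,M,S,T,Y}.
size 0: {}; under {} P still reaches {J,L,M,S,T,Y} ∋ J.
{Y}: P⊥J given {Y} in G with P→· removed — back-door holds.

P→J: minimal back-door set {Y}.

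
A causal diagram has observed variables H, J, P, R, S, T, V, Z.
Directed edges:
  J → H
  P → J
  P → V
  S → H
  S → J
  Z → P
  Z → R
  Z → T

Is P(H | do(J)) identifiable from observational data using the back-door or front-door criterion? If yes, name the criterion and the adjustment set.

P(H|do(J)): backdoor, adjust for {S}.

desc(J)\{J}={H}; candidates ⊆ {P,R,S,T,V,Z}.
size 0: {}; under {} J still reaches {H,P,R,S,T,V,Z} ∋ H.
{S}: J⊥H given {S} in G with J→· removed — back-door holds.
P(H|do(J)) = Σ_{S} P(H|J,S)·P(S).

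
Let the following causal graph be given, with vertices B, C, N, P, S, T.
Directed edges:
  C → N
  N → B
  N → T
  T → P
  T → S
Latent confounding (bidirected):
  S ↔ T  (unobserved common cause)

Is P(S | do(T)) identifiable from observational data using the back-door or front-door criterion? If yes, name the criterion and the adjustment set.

P(S|do(T)): not identifiable (no BD/FD set).

desc(T)\{T}={P,S}; candidates ⊆ {B,C,N}.
T↔S: latent back-door arc(s) into T.
size 0: {}; under {} T still reaches {B,C,N,S} ∋ S.
size 1: {B}, {C}, {N}; under {B} T still reaches {C,N,S} ∋ S.
size 2: {B,C}, {B,N}, {C,N}; under {B,C} T still reaches {N,S} ∋ S.
T↔S cannot be blocked by any observed set — no back-door set.
No mediator lies on a directed T→…→S path.
Neither criterion identifies P(S|do(T)) in this graph.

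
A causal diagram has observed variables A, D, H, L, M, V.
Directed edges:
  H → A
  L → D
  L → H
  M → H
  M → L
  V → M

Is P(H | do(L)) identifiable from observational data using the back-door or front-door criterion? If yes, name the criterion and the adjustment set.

desc(L)\{L}={A,D,H}; candidates ⊆ {M,V}.
size 0: {}; under {} L still reaches {A,H,M,V} ∋ H.
{M}: L⊥H given {M} in G with L→· removed — back-door holds.
P(H|do(L)) = Σ_{M} P(H|L,M)·P(M).

P(H|do(L)): backdoor, adjust for {M}.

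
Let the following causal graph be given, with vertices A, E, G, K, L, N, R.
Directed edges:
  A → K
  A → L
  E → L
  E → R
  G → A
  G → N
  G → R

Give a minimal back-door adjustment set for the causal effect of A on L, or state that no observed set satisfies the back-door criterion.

A→L: minimal back-door set ∅.

desc(A)\{A}={K,L}; candidates ⊆ {E,G,N,R}.
∅: A⊥L given ∅ in G with A→· removed — back-door holds.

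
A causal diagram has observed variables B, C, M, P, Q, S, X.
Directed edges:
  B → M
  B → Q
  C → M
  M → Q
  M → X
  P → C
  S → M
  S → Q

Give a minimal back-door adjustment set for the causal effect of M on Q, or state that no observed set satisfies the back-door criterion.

M→Q: minimal back-door set {B, S}.

desc(M)\{M}={Q,X}; candidates ⊆ {B,C,P,S}.
size 0: {}; under {} M still reaches {B,C,P,Q,S} ∋ Q.
size 1: {B}, {C}, {P} …(+1); under {B} M still reaches {C,P,Q,S} ∋ Q.
{B,S}: M⊥Q given {B,S} in G with M→· removed — back-door holds.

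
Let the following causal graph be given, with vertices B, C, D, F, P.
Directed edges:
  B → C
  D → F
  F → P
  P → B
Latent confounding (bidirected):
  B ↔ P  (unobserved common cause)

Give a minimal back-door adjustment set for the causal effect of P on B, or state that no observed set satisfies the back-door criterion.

P→B: no observed back-door set.

desc(P)\{P}={B,C}; candidates ⊆ {D,F}.
P↔B: latent back-door arc(s) into P.
size 0: {}; under {} P still reaches {B,C,D,F} ∋ B.
size 1: {D}, {F}; under {D} P still reaches {B,C,F} ∋ B.
size 2: {D,F}; under {D,F} P still reaches {B,C} ∋ B.
P↔B cannot be blocked by any observed set — no back-door set.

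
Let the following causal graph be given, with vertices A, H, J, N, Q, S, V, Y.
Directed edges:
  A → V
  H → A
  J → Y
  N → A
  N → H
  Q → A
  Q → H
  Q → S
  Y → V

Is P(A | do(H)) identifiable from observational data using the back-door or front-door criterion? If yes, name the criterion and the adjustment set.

P(A|do(H)): backdoor, adjust for {N, Q}.

desc(H)\{H}={A,V}; candidates ⊆ {J,N,Q,S,Y}.
size 0: {}; under {} H still reaches {A,N,Q,S,V} ∋ A.
size 1: {J}, {N}, {Q} …(+2); under {J} H still reaches {A,N,Q,S,V} ∋ A.
{N,Q}: H⊥A given {N,Q} in G with H→· removed — back-door holds.
P(A|do(H)) = Σ_{N,Q} P(A|H,N,Q)·P(N,Q).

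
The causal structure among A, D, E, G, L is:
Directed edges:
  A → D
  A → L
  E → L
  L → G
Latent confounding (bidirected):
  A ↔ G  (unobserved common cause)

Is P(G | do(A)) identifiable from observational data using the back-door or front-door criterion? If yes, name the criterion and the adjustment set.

P(G|do(A)): frontdoor, adjust for {L}.

desc(A)\{A}={D,G,L}; candidates ⊆ {E}.
A↔G: latent back-door arc(s) into A.
size 0: {}; under {} A still reaches {G} ∋ G.
size 1: {E}; under {E} A still reaches {G} ∋ G.
A↔G cannot be blocked by any observed set — no back-door set.
{L}: (i) intercepts every directed A→G path; (ii) no back-door A→{L}; (iii) {A} blocks every back-door {L}→G. Front-door holds.
P(G|do(A)) = Σ_{L} P(L|A) Σ_{A'} P(G|L,A')P(A').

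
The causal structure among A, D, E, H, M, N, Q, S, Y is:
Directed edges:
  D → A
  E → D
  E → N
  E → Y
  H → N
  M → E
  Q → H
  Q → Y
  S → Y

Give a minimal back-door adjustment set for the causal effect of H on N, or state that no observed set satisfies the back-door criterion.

desc(H)\{H}={N}; candidates ⊆ {A,D,E,M,Q,S,Y}.
∅: H⊥N given ∅ in G with H→· removed — back-door holds.

H→N: minimal back-door set ∅.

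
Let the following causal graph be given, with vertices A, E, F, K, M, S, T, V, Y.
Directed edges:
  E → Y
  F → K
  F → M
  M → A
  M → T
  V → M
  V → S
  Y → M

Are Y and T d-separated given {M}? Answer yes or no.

Yes — Y ⊥ T | {M}.

Bayes-Ball from Y | {M} reaches {E,F,K,S,V}.
T ∉ reach(Y|{M}) ⇒ Y ⊥ T | {M}.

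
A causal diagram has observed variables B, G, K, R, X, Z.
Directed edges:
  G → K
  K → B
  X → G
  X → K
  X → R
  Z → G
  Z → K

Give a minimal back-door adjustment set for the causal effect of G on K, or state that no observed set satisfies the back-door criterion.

G→K: minimal back-door set {X, Z}.

desc(G)\{G}={B,K}; candidates ⊆ {R,X,Z}.
size 0: {}; under {} G still reaches {B,K,R,X,Z} ∋ K.
size 1: {R}, {X}, {Z}; under {R} G still reaches {B,K,X,Z} ∋ K.
{X,Z}: G⊥K given {X,Z} in G with G→· removed — back-door holds.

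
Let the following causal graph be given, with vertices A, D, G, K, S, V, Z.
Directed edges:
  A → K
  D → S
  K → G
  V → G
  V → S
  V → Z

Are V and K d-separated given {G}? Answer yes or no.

No — V and K are d-connected given {G}.

Bayes-Ball from V | {G} reaches {A,K,S,Z}.
K ∈ reach(V|{G}) ⇒ V ⊥̸ K | {G}.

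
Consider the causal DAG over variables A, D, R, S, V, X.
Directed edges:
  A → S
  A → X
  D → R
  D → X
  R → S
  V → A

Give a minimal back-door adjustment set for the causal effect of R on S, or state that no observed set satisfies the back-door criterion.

R→S: minimal back-door set ∅.

desc(R)\{R}={S}; candidates ⊆ {A,D,V,X}.
∅: R⊥S given ∅ in G with R→· removed — back-door holds.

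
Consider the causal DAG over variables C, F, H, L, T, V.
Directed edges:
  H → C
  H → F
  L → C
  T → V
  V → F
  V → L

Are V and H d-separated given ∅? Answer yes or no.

Yes — V ⊥ H | ∅.

Bayes-Ball from V | ∅ reaches {C,F,L,T}.
H ∉ reach(V|∅) ⇒ V ⊥ H | ∅.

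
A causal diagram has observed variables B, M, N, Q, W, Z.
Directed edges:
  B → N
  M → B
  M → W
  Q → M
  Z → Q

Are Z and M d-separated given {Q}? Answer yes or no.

Yes — Z ⊥ M | {Q}.

Bayes-Ball from Z | {Q} reaches ∅.
M ∉ reach(Z|{Q}) ⇒ Z ⊥ M | {Q}.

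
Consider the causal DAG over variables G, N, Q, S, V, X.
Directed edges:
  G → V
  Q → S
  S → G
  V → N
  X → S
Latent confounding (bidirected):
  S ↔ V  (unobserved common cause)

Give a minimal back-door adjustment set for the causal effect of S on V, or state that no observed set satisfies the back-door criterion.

S→V: no observed back-door set.

desc(S)\{S}={G,N,V}; candidates ⊆ {Q,X}.
S↔V: latent back-door arc(s) into S.
size 0: {}; under {} S still reaches {N,Q,V,X} ∋ V.
size 1: {Q}, {X}; under {Q} S still reaches {N,V,X} ∋ V.
size 2: {Q,X}; under {Q,X} S still reaches {N,V} ∋ V.
S↔V cannot be blocked by any observed set — no back-door set.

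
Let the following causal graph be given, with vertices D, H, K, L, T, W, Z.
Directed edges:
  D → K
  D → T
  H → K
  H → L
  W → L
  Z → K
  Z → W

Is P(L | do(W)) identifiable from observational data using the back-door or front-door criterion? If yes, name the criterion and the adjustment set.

P(L|do(W)): backdoor, adjust for ∅.

desc(W)\{W}={L}; candidates ⊆ {D,H,K,T,Z}.
∅: W⊥L given ∅ in G with W→· removed — back-door holds.
P(L|do(W)) = P(L|W) — no adjustment needed.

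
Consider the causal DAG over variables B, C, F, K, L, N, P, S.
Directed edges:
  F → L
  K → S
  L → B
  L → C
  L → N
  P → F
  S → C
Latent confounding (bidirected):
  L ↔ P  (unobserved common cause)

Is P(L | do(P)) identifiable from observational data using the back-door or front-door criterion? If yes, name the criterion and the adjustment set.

P(L|do(P)): frontdoor, adjust for {F}.

desc(P)\{P}={B,C,F,L,N}; candidates ⊆ {K,S}.
P↔L: latent back-door arc(s) into P.
size 0: {}; under {} P still reaches {B,C,L,N} ∋ L.
size 1: {K}, {S}; under {K} P still reaches {B,C,L,N} ∋ L.
size 2: {K,S}; under {K,S} P still reaches {B,C,L,N} ∋ L.
P↔L cannot be blocked by any observed set — no back-door set.
{F}: (i) intercepts every directed P→L path; (ii) no back-door P→{F}; (iii) {P} blocks every back-door {F}→L. Front-door holds.
P(L|do(P)) = Σ_{F} P(F|P) Σ_{P'} P(L|F,P')P(P').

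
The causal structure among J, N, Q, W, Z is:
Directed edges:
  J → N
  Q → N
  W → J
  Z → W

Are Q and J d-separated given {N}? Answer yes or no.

No — Q and J are d-connected given {N}.

Bayes-Ball from Q | {N} reaches {J,W,Z}.
J ∈ reach(Q|{N}) ⇒ Q ⊥̸ J | {N}.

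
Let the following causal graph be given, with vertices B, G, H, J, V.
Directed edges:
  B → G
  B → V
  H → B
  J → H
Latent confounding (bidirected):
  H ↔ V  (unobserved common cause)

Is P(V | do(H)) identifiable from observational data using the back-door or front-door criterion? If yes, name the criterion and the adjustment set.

desc(H)\{H}={B,G,V}; candidates ⊆ {J}.
H↔V: latent back-door arc(s) into H.
size 0: {}; under {} H still reaches {J,V} ∋ V.
size 1: {J}; under {J} H still reaches {V} ∋ V.
H↔V cannot be blocked by any observed set — no back-door set.
{B}: (i) intercepts every directed H→V path; (ii) no back-door H→{B}; (iii) {H} blocks every back-door {B}→V. Front-door holds.
P(V|do(H)) = Σ_{B} P(B|H) Σ_{H'} P(V|B,H')P(H').

P(V|do(H)): frontdoor, adjust for {B}.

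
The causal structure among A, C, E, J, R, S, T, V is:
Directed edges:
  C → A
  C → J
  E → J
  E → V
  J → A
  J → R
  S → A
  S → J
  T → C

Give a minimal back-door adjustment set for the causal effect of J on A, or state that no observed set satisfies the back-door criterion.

desc(J)\{J}={A,R}; candidates ⊆ {C,E,S,T,V}.
size 0: {}; under {} J still reaches {A,C,E,S,T,V} ∋ A.
size 1: {C}, {E}, {S} …(+2); under {C} J still reaches {A,E,S,V} ∋ A.
{C,S}: J⊥A given {C,S} in G with J→· removed — back-door holds.

J→A: minimal back-door set {C, S}.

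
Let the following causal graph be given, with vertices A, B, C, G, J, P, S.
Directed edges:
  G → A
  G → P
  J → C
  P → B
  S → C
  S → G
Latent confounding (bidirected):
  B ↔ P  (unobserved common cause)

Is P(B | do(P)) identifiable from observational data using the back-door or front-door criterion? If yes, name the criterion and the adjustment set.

P(B|do(P)): not identifiable (no BD/FD set).

desc(P)\{P}={B}; candidates ⊆ {A,C,G,J,S}.
P↔B: latent back-door arc(s) into P.
size 0: {}; under {} P still reaches {A,B,C,G,S} ∋ B.
size 1: {A}, {C}, {G} …(+2); under {A} P still reaches {B,C,G,S} ∋ B.
size 2: {A,C}, {A,G}, {A,J} …(+7); under {A,C} P still reaches {B,G,J,S} ∋ B.
P↔B cannot be blocked by any observed set — no back-door set.
No mediator lies on a directed P→…→B path.
Neither criterion identifies P(B|do(P)) in this graph.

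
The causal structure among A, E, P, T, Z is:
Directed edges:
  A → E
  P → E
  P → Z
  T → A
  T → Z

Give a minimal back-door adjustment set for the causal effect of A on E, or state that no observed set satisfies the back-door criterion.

desc(A)\{A}={E}; candidates ⊆ {P,T,Z}.
∅: A⊥E given ∅ in G with A→· removed — back-door holds.

A→E: minimal back-door set ∅.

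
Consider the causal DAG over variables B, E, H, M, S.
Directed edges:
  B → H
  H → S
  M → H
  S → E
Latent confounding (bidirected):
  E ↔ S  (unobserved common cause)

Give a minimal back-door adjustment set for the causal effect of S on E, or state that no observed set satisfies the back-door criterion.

desc(S)\{S}={E}; candidates ⊆ {B,H,M}.
S↔E: latent back-door arc(s) into S.
size 0: {}; under {} S still reaches {B,E,H,M} ∋ E.
size 1: {B}, {H}, {M}; under {B} S still reaches {E,H,M} ∋ E.
size 2: {B,H}, {B,M}, {H,M}; under {B,H} S still reaches {E} ∋ E.
S↔E cannot be blocked by any observed set — no back-door set.

S→E: no observed back-door set.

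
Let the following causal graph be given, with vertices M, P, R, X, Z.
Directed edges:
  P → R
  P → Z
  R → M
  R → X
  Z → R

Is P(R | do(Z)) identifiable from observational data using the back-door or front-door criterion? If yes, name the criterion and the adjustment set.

desc(Z)\{Z}={M,R,X}; candidates ⊆ {P}.
size 0: {}; under {} Z still reaches {M,P,R,X} ∋ R.
{P}: Z⊥R given {P} in G with Z→· removed — back-door holds.
P(R|do(Z)) = Σ_{P} P(R|Z,P)·P(P).

P(R|do(Z)): backdoor, adjust for {P}.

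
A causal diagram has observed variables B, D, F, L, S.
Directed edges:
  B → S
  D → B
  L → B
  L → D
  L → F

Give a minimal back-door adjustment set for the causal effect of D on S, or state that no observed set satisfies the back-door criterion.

desc(D)\{D}={B,S}; candidates ⊆ {F,L}.
size 0: {}; under {} D still reaches {B,F,L,S} ∋ S.
{L}: D⊥S given {L} in G with D→· removed — back-door holds.

D→S: minimal back-door set {L}.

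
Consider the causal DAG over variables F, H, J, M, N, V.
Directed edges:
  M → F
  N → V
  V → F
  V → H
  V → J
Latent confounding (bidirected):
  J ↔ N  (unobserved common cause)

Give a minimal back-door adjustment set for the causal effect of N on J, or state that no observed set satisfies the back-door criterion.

desc(N)\{N}={F,H,J,V}; candidates ⊆ {M}.
N↔J: latent back-door arc(s) into N.
size 0: {}; under {} N still reaches {J} ∋ J.
size 1: {M}; under {M} N still reaches {J} ∋ J.
N↔J cannot be blocked by any observed set — no back-door set.

N→J: no observed back-door set.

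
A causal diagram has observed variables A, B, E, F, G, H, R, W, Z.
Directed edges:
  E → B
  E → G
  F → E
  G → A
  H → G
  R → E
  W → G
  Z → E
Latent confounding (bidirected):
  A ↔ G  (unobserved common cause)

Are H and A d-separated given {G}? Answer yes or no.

No — H and A are d-connected given {G}.

Bayes-Ball from H | {G} reaches {A,B,E,F,R,W,Z}.
A ∈ reach(H|{G}) ⇒ H ⊥̸ A | {G}.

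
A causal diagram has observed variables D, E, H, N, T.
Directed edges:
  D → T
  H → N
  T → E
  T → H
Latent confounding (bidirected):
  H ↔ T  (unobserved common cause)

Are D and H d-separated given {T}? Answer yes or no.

Bayes-Ball from D | {T} reaches {H,N}.
H ∈ reach(D|{T}) ⇒ D ⊥̸ H | {T}.

No — D and H are d-connected given {T}.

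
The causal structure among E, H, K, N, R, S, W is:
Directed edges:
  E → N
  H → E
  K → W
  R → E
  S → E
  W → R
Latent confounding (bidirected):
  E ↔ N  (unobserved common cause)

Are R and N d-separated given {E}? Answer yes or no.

No — R and N are d-connected given {E}.

Bayes-Ball from R | {E} reaches {H,K,N,S,W}.
N ∈ reach(R|{E}) ⇒ R ⊥̸ N | {E}.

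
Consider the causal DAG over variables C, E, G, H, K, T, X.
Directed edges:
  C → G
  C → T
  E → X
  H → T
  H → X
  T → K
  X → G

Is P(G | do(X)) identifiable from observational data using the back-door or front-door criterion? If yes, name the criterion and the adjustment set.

P(G|do(X)): backdoor, adjust for ∅.

desc(X)\{X}={G}; candidates ⊆ {C,E,H,K,T}.
∅: X⊥G given ∅ in G with X→· removed — back-door holds.
P(G|do(X)) = P(G|X) — no adjustment needed.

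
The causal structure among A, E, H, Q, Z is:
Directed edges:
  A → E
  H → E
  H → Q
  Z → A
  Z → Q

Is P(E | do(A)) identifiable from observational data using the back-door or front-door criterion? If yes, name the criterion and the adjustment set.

P(E|do(A)): backdoor, adjust for ∅.

desc(A)\{A}={E}; candidates ⊆ {H,Q,Z}.
∅: A⊥E given ∅ in G with A→· removed — back-door holds.
P(E|do(A)) = P(E|A) — no adjustment needed.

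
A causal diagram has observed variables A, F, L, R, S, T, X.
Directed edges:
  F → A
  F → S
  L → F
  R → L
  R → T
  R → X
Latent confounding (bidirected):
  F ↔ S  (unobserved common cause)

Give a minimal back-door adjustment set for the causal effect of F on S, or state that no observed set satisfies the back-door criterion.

desc(F)\{F}={A,S}; candidates ⊆ {L,R,T,X}.
F↔S: latent back-door arc(s) into F.
size 0: {}; under {} F still reaches {L,R,S,T,X} ∋ S.
size 1: {L}, {R}, {T} …(+1); under {L} F still reaches {S} ∋ S.
size 2: {L,R}, {L,T}, {L,X} …(+3); under {L,R} F still reaches {S} ∋ S.
F↔S cannot be blocked by any observed set — no back-door set.

F→S: no observed back-door set.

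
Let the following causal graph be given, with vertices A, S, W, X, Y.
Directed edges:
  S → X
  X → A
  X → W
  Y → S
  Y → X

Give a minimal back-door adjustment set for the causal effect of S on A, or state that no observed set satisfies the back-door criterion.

desc(S)\{S}={A,W,X}; candidates ⊆ {Y}.
size 0: {}; under {} S still reaches {A,W,X,Y} ∋ A.
{Y}: S⊥A given {Y} in G with S→· removed — back-door holds.

S→A: minimal back-door set {Y}.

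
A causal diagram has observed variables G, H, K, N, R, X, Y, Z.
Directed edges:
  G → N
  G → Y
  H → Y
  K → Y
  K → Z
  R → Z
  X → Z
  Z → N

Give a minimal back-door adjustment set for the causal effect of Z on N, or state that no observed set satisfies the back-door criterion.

Z→N: minimal back-door set ∅.

desc(Z)\{Z}={N}; candidates ⊆ {G,H,K,R,X,Y}.
∅: Z⊥N given ∅ in G with Z→· removed — back-door holds.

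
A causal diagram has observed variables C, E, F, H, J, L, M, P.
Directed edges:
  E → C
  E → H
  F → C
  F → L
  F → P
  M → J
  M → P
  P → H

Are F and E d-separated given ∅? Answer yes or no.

Yes — F ⊥ E | ∅.

Bayes-Ball from F | ∅ reaches {C,H,L,P}.
E ∉ reach(F|∅) ⇒ F ⊥ E | ∅.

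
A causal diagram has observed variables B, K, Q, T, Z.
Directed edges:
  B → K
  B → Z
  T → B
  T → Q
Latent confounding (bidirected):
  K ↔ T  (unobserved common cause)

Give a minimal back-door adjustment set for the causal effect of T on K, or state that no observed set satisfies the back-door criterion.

T→K: no observed back-door set.

desc(T)\{T}={B,K,Q,Z}; candidates ⊆ {—}.
T↔K: latent back-door arc(s) into T.
size 0: {}; under {} T still reaches {K} ∋ K.
T↔K cannot be blocked by any observed set — no back-door set.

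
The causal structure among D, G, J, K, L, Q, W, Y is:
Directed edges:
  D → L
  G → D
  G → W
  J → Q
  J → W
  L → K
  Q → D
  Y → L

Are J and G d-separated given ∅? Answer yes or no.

Bayes-Ball from J | ∅ reaches {D,K,L,Q,W}.
G ∉ reach(J|∅) ⇒ J ⊥ G | ∅.

Yes — J ⊥ G | ∅.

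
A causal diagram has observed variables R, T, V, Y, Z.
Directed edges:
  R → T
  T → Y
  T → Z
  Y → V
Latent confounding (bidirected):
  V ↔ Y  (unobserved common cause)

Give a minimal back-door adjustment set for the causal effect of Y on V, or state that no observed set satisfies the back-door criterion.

desc(Y)\{Y}={V}; candidates ⊆ {R,T,Z}.
Y↔V: latent back-door arc(s) into Y.
size 0: {}; under {} Y still reaches {R,T,V,Z} ∋ V.
size 1: {R}, {T}, {Z}; under {R} Y still reaches {T,V,Z} ∋ V.
size 2: {R,T}, {R,Z}, {T,Z}; under {R,T} Y still reaches {V} ∋ V.
Y↔V cannot be blocked by any observed set — no back-door set.

Y→V: no observed back-door set.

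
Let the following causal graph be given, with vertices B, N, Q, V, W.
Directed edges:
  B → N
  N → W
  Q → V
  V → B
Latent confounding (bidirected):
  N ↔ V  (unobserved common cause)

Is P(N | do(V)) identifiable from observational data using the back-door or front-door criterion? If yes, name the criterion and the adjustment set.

P(N|do(V)): frontdoor, adjust for {B}.

desc(V)\{V}={B,N,W}; candidates ⊆ {Q}.
V↔N: latent back-door arc(s) into V.
size 0: {}; under {} V still reaches {N,Q,W} ∋ N.
size 1: {Q}; under {Q} V still reaches {N,W} ∋ N.
V↔N cannot be blocked by any observed set — no back-door set.
{B}: (i) intercepts every directed V→N path; (ii) no back-door V→{B}; (iii) {V} blocks every back-door {B}→N. Front-door holds.
P(N|do(V)) = Σ_{B} P(B|V) Σ_{V'} P(N|B,V')P(V').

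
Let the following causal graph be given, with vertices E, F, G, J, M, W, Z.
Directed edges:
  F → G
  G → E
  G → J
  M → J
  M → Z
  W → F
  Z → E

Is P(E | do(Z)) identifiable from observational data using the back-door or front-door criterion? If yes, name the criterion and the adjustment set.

P(E|do(Z)): backdoor, adjust for ∅.

desc(Z)\{Z}={E}; candidates ⊆ {F,G,J,M,W}.
∅: Z⊥E given ∅ in G with Z→· removed — back-door holds.
P(E|do(Z)) = P(E|Z) — no adjustment needed.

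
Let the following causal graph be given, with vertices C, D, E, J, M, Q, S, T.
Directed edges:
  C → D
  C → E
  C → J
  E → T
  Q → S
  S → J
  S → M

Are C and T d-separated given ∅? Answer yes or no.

No — C and T are d-connected given ∅.

Bayes-Ball from C | ∅ reaches {D,E,J,T}.
T ∈ reach(C|∅) ⇒ C ⊥̸ T | ∅.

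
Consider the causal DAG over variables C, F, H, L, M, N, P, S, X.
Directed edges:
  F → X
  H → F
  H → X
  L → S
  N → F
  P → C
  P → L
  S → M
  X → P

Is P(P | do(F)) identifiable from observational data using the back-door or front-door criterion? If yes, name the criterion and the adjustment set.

P(P|do(F)): backdoor, adjust for {H}.

desc(F)\{F}={C,L,M,P,S,X}; candidates ⊆ {H,N}.
size 0: {}; under {} F still reaches {C,H,L,M,N,P,S,X} ∋ P.
{H}: F⊥P given {H} in G with F→· removed — back-door holds.
P(P|do(F)) = Σ_{H} P(P|F,H)·P(H).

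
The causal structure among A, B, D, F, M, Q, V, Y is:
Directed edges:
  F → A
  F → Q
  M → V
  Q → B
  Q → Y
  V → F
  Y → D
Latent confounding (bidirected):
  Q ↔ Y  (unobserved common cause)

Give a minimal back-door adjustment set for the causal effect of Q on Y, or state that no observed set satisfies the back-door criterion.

desc(Q)\{Q}={B,D,Y}; candidates ⊆ {A,F,M,V}.
Q↔Y: latent back-door arc(s) into Q.
size 0: {}; under {} Q still reaches {A,D,F,M,V,Y} ∋ Y.
size 1: {A}, {F}, {M} …(+1); under {A} Q still reaches {D,F,M,V,Y} ∋ Y.
size 2: {A,F}, {A,M}, {A,V} …(+3); under {A,F} Q still reaches {D,Y} ∋ Y.
Q↔Y cannot be blocked by any observed set — no back-door set.

Q→Y: no observed back-door set.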